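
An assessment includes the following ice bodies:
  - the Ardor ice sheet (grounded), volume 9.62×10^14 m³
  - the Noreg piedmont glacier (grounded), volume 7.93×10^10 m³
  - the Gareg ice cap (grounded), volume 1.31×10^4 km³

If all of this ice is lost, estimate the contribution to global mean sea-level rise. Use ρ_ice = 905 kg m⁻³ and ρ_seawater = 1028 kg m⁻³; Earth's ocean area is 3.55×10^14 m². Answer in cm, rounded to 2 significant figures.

≈ 240 cm

Ardor: 9.62×10^14 m³ × (905/1028) = 8.469×10^14 m³ of water.
Noreg: 7.93×10^10 m³ × (905/1028) = 6.981×10^10 m³ of water.
Gareg: 1.31×10^4 km³ × (905/1028) = 1.153×10^4 km³ of water.
Total added water ≈ 8.585×10^14 m³ over 3.55×10^14 m² → Δh = 2.42 m = 240 cm.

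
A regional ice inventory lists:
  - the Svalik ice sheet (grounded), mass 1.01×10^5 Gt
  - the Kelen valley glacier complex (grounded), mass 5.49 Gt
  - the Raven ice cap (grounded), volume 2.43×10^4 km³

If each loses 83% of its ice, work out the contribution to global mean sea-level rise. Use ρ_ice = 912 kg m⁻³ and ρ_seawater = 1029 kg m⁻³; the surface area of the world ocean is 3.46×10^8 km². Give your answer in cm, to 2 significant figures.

Svalik: 0.83 × 1.01×10^5 Gt = 8.383×10^16 kg; dividing by ρ_w = 1029 kg m⁻³ gives 8.147×10^13 m³ of water.
Kelen: 0.83 × 5.49 Gt = 4.557×10^12 kg; dividing by ρ_w = 1029 kg m⁻³ gives 4.428×10^9 m³ of water.
Raven: 0.83 × 2.43×10^4 km³ × (912/1029) = 1.788×10^4 km³ of water.
Total added water ≈ 9.935×10^13 m³ over 3.46×10^14 m² → Δh = 0.287 m = 29 cm.

≈ 29 cm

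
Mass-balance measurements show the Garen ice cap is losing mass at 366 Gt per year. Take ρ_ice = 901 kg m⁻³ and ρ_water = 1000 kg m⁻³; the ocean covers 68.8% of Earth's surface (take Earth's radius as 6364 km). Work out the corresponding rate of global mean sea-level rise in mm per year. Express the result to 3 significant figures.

≈ 1.05 mm/yr

ρ_w = 1000 kg m⁻³. Annual water volume added = 366 Gt / ρ_w = 3.660×10^14 kg / 1000 kg m⁻³ = 3.660×10^11 m³.
Δh per year = 3.660×10^11 / 3.50×10^14 = 1.05×10^-3 m = 1.05 mm.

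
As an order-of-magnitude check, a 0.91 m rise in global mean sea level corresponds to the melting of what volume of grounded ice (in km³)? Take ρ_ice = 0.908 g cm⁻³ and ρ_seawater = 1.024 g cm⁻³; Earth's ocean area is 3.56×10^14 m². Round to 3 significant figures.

≈ 3.65×10^5 km³

Required water volume = Δh × A = 0.91 m × 3.56×10^14 m² = 3.240×10^14 m³ = 3.240×10^5 km³.
Ice volume = water volume × ρ_w/ρ_ice = 3.240×10^5 × 1024/908 = 3.65×10^5 km³.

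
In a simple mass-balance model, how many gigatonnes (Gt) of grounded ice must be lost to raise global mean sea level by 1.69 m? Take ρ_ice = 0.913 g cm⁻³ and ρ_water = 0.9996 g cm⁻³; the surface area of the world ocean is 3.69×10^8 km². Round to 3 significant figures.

Required water volume = Δh × A = 1.69 m × 3.69×10^14 m² = 6.236×10^14 m³.
ρ_w = 0.9996 g cm⁻³ = 999.6 kg m⁻³, so the mass of water = 6.236×10^14 m³ × 999.6 kg m⁻³ = 6.234×10^17 kg = 6.23×10^5 Gt (and the same mass of ice, by conservation).

≈ 6.23×10^5 Gt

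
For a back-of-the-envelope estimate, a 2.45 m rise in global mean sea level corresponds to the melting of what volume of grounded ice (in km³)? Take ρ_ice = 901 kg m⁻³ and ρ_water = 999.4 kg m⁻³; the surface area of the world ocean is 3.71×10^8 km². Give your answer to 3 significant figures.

Required water volume = Δh × A = 2.45 m × 3.71×10^14 m² = 9.090×10^14 m³ = 9.090×10^5 km³.
Ice volume = water volume × ρ_w/ρ_ice = 9.090×10^5 × 999.4/901 = 1.01×10^6 km³.

≈ 1.01×10^6 km³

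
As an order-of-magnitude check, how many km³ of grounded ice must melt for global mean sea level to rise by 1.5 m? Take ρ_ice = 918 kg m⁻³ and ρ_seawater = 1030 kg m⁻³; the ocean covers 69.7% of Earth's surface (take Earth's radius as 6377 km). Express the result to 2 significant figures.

≈ 6.0×10^5 km³

Required water volume = Δh × A = 1.5 m × 3.56×10^14 m² = 5.343×10^14 m³ = 5.343×10^5 km³.
Ice volume = water volume × ρ_w/ρ_ice = 5.343×10^5 × 1030/918 = 6.0×10^5 km³.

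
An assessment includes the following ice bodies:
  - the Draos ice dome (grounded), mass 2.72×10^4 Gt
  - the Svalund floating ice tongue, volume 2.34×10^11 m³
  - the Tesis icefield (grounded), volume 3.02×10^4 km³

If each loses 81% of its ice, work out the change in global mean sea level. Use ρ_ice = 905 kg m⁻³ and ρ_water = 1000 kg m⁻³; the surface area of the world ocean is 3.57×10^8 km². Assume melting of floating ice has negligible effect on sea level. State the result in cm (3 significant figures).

≈ 12.4 cm

Draos: 0.81 × 2.72×10^4 Gt = 2.203×10^16 kg; dividing by ρ_w = 1000 kg m⁻³ gives 2.203×10^13 m³ of water.
The Svalund floating ice tongue is floating and already displaces its own weight of water, so its melt adds essentially nothing to sea level.
Tesis: 0.81 × 3.02×10^4 km³ × (905/1000) = 2.214×10^4 km³ of water.
Total added water ≈ 4.417×10^13 m³ over 3.57×10^14 m² → Δh = 0.124 m = 12.4 cm.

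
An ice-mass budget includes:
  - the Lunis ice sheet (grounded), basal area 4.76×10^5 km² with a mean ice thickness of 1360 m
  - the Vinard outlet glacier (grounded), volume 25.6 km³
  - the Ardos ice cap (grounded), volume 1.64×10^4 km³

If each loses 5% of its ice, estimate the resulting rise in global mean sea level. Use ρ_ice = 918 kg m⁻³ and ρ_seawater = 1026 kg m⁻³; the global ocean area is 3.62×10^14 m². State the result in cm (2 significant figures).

≈ 8.2 cm

Lunis: ice volume = 4.76×10^5 km² × 1360 m = 6.474×10^5 km³; 0.05 × 6.474×10^5 × (918/1026) = 2.896×10^4 km³ of water.
Vinard: 0.05 × 25.6 km³ × (918/1026) = 1.145 km³ of water.
Ardos: 0.05 × 1.64×10^4 km³ × (918/1026) = 733.7 km³ of water.
Total added water ≈ 2.970×10^13 m³ over 3.62×10^14 m² → Δh = 0.0820 m = 8.2 cm.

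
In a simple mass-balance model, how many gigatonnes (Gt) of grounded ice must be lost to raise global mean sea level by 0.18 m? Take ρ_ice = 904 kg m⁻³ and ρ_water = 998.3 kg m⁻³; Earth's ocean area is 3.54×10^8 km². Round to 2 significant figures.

≈ 6.4×10^4 Gt

Required water volume = Δh × A = 0.18 m × 3.54×10^14 m² = 6.372×10^13 m³.
ρ_w = 998.3 kg m⁻³, so the mass of water = 6.372×10^13 m³ × 998.3 kg m⁻³ = 6.361×10^16 kg = 6.4×10^4 Gt (and the same mass of ice, by conservation).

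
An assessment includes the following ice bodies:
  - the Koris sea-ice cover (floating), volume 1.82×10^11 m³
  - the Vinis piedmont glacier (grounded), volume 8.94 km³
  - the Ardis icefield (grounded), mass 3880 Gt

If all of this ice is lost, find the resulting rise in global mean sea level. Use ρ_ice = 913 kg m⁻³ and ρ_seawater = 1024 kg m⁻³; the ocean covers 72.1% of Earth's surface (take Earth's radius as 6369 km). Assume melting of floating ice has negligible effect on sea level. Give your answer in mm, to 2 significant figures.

The Koris sea-ice cover is floating and already displaces its own weight of water, so its melt adds essentially nothing to sea level.
Vinis: 8.94 km³ × (913/1024) = 7.971 km³ of water.
Ardis: 3880 Gt = 3.880×10^15 kg; dividing by ρ_w = 1024 kg m⁻³ gives 3.789×10^12 m³ of water.
Total added water ≈ 3.797×10^12 m³ over 3.68×10^14 m² → Δh = 0.0103 m = 10 mm.

≈ 10 mm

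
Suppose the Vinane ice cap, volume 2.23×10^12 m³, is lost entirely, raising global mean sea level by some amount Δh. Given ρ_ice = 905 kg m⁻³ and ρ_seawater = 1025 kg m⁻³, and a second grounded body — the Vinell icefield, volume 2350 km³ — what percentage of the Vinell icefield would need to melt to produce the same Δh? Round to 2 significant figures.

≈ 95 %

Equal sea-level rise means equal mass of meltwater, i.e. equal mass of ice lost.
Ice mass of Vinane: 2.018×10^15 kg; ice mass of Vinell: 2.127×10^15 kg.
Fraction required = 2.018×10^15 / 2.127×10^15 = 0.949 → 95 %.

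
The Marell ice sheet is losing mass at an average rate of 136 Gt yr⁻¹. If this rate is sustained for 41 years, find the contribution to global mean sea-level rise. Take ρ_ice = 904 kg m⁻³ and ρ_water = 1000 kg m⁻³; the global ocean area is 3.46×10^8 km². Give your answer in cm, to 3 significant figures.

Total mass lost = 136 Gt/yr × 41 yr = 5576 Gt = 5.576×10^15 kg.
ρ_w = 1000 kg m⁻³, so water volume = 5.576×10^15 / 1000 = 5.576×10^12 m³.
Δh = 5.576×10^12 / 3.46×10^14 = 0.0161 m = 1.61 cm.

≈ 1.61 cm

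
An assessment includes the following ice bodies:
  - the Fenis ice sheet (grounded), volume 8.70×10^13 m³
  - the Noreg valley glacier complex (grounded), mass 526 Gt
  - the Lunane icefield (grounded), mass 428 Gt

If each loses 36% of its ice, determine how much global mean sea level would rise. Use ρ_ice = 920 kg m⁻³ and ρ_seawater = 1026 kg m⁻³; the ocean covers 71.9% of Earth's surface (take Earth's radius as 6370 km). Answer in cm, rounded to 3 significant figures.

Fenis: 0.36 × 8.70×10^13 m³ × (920/1026) = 2.808×10^13 m³ of water.
Noreg: 0.36 × 526 Gt = 1.894×10^14 kg; dividing by ρ_w = 1026 kg m⁻³ gives 1.846×10^11 m³ of water.
Lunane: 0.36 × 428 Gt = 1.541×10^14 kg; dividing by ρ_w = 1026 kg m⁻³ gives 1.502×10^11 m³ of water.
Total added water ≈ 2.842×10^13 m³ over 3.67×10^14 m² → Δh = 0.0775 m = 7.75 cm.

≈ 7.75 cm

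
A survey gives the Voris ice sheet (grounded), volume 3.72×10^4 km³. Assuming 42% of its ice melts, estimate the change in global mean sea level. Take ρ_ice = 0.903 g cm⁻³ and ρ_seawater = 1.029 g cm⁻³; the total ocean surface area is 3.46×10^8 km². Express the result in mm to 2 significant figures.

Voris: 0.42 × 3.72×10^4 km³ × (903/1029) = 1.371×10^4 km³ of water.
Spread over 3.46×10^14 m² of ocean, Δh = 1.371×10^13 / 3.46×10^14 = 0.0396 m = 40 mm.

≈ 40 mm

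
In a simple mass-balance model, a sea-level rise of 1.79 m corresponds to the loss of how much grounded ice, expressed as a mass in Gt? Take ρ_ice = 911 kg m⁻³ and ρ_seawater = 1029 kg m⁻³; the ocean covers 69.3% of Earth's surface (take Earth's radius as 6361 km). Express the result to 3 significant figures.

≈ 6.49×10^5 Gt

Required water volume = Δh × A = 1.79 m × 3.52×10^14 m² = 6.307×10^14 m³.
ρ_w = 1029 kg m⁻³, so the mass of water = 6.307×10^14 m³ × 1029 kg m⁻³ = 6.490×10^17 kg = 6.49×10^5 Gt (and the same mass of ice, by conservation).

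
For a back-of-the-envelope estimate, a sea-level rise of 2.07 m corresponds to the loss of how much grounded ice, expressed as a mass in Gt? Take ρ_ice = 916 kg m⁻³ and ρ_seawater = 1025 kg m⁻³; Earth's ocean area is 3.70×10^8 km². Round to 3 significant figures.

Required water volume = Δh × A = 2.07 m × 3.70×10^14 m² = 7.659×10^14 m³.
ρ_w = 1025 kg m⁻³, so the mass of water = 7.659×10^14 m³ × 1025 kg m⁻³ = 7.850×10^17 kg = 7.85×10^5 Gt (and the same mass of ice, by conservation).

≈ 7.85×10^5 Gt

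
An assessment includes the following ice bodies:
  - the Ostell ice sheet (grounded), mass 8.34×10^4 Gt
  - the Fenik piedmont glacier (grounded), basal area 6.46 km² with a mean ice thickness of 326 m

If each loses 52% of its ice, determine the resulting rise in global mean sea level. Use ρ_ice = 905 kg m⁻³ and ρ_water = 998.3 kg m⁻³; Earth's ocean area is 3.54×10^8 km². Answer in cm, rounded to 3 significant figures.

Ostell: 0.52 × 8.34×10^4 Gt = 4.337×10^16 kg; dividing by ρ_w = 998.3 kg m⁻³ gives 4.344×10^13 m³ of water.
Fenik: ice volume = 6.46 km² × 326 m = 2.106 km³; 0.52 × 2.106 × (905/998.3) = 0.9928 km³ of water.
Total added water ≈ 4.344×10^13 m³ over 3.54×10^14 m² → Δh = 0.123 m = 12.3 cm.

≈ 12.3 cm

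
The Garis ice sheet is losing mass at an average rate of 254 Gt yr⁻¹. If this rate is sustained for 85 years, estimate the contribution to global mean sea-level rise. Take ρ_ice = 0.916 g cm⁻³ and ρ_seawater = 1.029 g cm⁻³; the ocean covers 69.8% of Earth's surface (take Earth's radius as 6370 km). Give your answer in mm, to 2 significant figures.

Total mass lost = 254 Gt/yr × 85 yr = 2.159×10^4 Gt = 2.159×10^16 kg.
ρ_w = 1.029 g cm⁻³ = 1029 kg m⁻³, so water volume = 2.159×10^16 / 1029 = 2.098×10^13 m³.
Δh = 2.098×10^13 / 3.56×10^14 = 0.0590 m = 59 mm.

≈ 59 mm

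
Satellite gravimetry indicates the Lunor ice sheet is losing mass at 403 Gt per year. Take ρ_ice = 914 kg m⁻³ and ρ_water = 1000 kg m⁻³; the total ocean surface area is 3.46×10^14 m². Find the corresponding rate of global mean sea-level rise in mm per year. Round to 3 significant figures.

ρ_w = 1000 kg m⁻³. Annual water volume added = 403 Gt / ρ_w = 4.030×10^14 kg / 1000 kg m⁻³ = 4.030×10^11 m³.
Δh per year = 4.030×10^11 / 3.46×10^14 = 1.16×10^-3 m = 1.16 mm.

≈ 1.16 mm/yr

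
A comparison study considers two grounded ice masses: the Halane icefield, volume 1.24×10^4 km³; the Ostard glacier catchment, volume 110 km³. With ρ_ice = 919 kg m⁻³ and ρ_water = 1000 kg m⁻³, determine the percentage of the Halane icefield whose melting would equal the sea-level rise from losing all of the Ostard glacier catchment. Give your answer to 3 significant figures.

Equal sea-level rise means equal mass of meltwater, i.e. equal mass of ice lost.
Ice mass of Ostard: 1.011×10^14 kg; ice mass of Halane: 1.140×10^16 kg.
Fraction required = 1.011×10^14 / 1.140×10^16 = 8.87×10^-3 → 0.887 %.

≈ 0.887 %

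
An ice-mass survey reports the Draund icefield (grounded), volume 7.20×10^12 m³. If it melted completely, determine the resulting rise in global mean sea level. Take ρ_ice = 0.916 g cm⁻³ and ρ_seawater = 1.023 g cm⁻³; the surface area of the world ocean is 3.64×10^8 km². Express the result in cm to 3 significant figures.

Draund: 7.20×10^12 m³ × (916/1023) = 6.447×10^12 m³ of water.
Spread over 3.64×10^14 m² of ocean, Δh = 6.447×10^12 / 3.64×10^14 = 0.0177 m = 1.77 cm.

≈ 1.77 cm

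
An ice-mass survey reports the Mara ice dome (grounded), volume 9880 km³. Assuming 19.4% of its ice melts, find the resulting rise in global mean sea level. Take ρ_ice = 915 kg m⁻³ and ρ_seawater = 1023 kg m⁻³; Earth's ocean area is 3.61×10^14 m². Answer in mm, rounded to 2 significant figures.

≈ 4.7 mm

Mara: 0.194 × 9880 km³ × (915/1023) = 1714 km³ of water.
Spread over 3.61×10^14 m² of ocean, Δh = 1.714×10^12 / 3.61×10^14 = 4.75×10^-3 m = 4.7 mm.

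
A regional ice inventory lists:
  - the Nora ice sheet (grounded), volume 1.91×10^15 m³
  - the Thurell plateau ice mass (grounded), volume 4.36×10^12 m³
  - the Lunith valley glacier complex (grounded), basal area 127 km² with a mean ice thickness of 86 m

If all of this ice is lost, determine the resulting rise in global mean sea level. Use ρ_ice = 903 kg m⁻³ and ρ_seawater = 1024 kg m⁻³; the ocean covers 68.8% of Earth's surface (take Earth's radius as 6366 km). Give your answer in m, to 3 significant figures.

≈ 4.82 m

Nora: 1.91×10^15 m³ × (903/1024) = 1.684×10^15 m³ of water.
Thurell: 4.36×10^12 m³ × (903/1024) = 3.845×10^12 m³ of water.
Lunith: ice volume = 127 km² × 86 m = 10.92 km³; 10.92 × (903/1024) = 9.631 km³ of water.
Total added water ≈ 1.688×10^15 m³ over 3.50×10^14 m² → Δh = 4.82 m.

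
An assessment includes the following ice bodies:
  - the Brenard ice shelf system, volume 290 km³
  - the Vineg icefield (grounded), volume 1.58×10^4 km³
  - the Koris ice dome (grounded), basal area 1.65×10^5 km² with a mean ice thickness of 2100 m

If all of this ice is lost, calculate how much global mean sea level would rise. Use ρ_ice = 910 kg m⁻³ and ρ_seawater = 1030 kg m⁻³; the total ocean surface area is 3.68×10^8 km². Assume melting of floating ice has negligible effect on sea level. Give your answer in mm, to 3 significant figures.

The Brenard ice shelf system is floating and already displaces its own weight of water, so its melt adds essentially nothing to sea level.
Vineg: 1.58×10^4 km³ × (910/1030) = 1.396×10^4 km³ of water.
Koris: ice volume = 1.65×10^5 km² × 2100 m = 3.465×10^5 km³; 3.465×10^5 × (910/1030) = 3.061×10^5 km³ of water.
Total added water ≈ 3.201×10^14 m³ over 3.68×10^14 m² → Δh = 0.870 m = 870 mm.

≈ 870 mm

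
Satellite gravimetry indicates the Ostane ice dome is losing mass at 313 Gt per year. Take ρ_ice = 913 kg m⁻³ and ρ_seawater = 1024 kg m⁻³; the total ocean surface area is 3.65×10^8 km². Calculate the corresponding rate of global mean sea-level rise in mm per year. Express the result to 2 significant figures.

≈ 0.84 mm/yr

ρ_w = 1024 kg m⁻³. Annual water volume added = 313 Gt / ρ_w = 3.130×10^14 kg / 1024 kg m⁻³ = 3.057×10^11 m³.
Δh per year = 3.057×10^11 / 3.65×10^14 = 8.37×10^-4 m = 0.84 mm.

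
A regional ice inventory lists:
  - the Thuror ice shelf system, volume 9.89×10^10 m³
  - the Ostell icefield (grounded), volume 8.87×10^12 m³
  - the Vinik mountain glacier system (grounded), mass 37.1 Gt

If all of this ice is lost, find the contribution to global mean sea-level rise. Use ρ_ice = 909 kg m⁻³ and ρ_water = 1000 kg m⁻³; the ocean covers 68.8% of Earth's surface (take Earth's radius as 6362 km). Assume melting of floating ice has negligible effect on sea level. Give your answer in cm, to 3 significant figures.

≈ 2.31 cm

The Thuror ice shelf system is floating and already displaces its own weight of water, so its melt adds essentially nothing to sea level.
Ostell: 8.87×10^12 m³ × (909/1000) = 8.063×10^12 m³ of water.
Vinik: 37.1 Gt = 3.710×10^13 kg; dividing by ρ_w = 1000 kg m⁻³ gives 3.710×10^10 m³ of water.
Total added water ≈ 8.100×10^12 m³ over 3.50×10^14 m² → Δh = 0.0231 m = 2.31 cm.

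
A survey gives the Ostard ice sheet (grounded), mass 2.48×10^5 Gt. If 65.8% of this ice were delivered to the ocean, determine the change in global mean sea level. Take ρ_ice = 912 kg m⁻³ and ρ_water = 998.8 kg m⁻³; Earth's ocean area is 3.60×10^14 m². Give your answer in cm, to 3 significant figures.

Ostard: 0.658 × 2.48×10^5 Gt = 1.632×10^17 kg; dividing by ρ_w = 998.8 kg m⁻³ gives 1.634×10^14 m³ of water.
Spread over 3.60×10^14 m² of ocean, Δh = 1.634×10^14 / 3.60×10^14 = 0.454 m = 45.4 cm.

≈ 45.4 cm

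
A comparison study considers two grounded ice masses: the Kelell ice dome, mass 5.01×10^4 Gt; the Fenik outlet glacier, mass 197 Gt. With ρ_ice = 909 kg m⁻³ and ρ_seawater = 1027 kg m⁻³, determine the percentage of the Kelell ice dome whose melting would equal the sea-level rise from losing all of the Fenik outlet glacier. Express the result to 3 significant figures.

Equal sea-level rise means equal mass of meltwater, i.e. equal mass of ice lost.
Ice mass of Fenik: 1.970×10^14 kg; ice mass of Kelell: 5.010×10^16 kg.
Fraction required = 1.970×10^14 / 5.010×10^16 = 3.93×10^-3 → 0.393 %.

≈ 0.393 %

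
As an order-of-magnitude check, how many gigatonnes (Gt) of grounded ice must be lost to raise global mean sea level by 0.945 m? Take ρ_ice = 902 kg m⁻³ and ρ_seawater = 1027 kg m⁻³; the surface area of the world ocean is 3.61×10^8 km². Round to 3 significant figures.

Required water volume = Δh × A = 0.945 m × 3.61×10^14 m² = 3.411×10^14 m³.
ρ_w = 1027 kg m⁻³, so the mass of water = 3.411×10^14 m³ × 1027 kg m⁻³ = 3.504×10^17 kg = 3.50×10^5 Gt (and the same mass of ice, by conservation).

≈ 3.50×10^5 Gt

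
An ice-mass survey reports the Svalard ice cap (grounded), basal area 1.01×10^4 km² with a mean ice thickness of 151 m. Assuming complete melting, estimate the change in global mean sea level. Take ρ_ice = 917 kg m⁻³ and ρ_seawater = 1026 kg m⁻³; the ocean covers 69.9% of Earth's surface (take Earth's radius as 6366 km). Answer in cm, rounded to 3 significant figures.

Svalard: ice volume = 1.01×10^4 km² × 151 m = 1525 km³; 1525 × (917/1026) = 1363 km³ of water.
Spread over 3.56×10^14 m² of ocean, Δh = 1.363×10^12 / 3.56×10^14 = 3.83×10^-3 m = 0.383 cm.

≈ 0.383 cm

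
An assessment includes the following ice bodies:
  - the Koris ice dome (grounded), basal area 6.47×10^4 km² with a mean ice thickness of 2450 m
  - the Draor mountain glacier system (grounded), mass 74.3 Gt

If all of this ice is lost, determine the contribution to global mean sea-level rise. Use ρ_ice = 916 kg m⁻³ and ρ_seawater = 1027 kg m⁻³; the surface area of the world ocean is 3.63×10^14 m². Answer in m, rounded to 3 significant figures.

≈ 0.390 m

Koris: ice volume = 6.47×10^4 km² × 2450 m = 1.585×10^5 km³; 1.585×10^5 × (916/1027) = 1.414×10^5 km³ of water.
Draor: 74.3 Gt = 7.430×10^13 kg; dividing by ρ_w = 1027 kg m⁻³ gives 7.235×10^10 m³ of water.
Total added water ≈ 1.415×10^14 m³ over 3.63×10^14 m² → Δh = 0.390 m.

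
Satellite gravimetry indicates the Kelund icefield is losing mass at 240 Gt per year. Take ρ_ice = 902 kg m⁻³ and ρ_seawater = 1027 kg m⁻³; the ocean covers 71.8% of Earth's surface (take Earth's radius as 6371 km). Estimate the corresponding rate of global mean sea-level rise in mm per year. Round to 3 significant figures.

≈ 0.638 mm/yr

ρ_w = 1027 kg m⁻³. Annual water volume added = 240 Gt / ρ_w = 2.400×10^14 kg / 1027 kg m⁻³ = 2.337×10^11 m³.
Δh per year = 2.337×10^11 / 3.66×10^14 = 6.38×10^-4 m = 0.638 mm.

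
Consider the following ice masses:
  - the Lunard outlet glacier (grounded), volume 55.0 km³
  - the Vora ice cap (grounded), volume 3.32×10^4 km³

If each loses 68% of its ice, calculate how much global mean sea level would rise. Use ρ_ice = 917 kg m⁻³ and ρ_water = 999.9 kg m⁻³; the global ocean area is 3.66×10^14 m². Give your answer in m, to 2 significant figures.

Lunard: 0.68 × 55.0 km³ × (917/999.9) = 34.30 km³ of water.
Vora: 0.68 × 3.32×10^4 km³ × (917/999.9) = 2.070×10^4 km³ of water.
Total added water ≈ 2.074×10^13 m³ over 3.66×10^14 m² → Δh = 0.0567 m.

≈ 0.057 m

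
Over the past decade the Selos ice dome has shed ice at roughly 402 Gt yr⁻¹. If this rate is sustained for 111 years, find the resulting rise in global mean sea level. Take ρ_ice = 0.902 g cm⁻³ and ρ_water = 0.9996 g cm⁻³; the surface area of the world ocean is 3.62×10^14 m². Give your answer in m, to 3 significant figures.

Total mass lost = 402 Gt/yr × 111 yr = 4.462×10^4 Gt = 4.462×10^16 kg.
ρ_w = 0.9996 g cm⁻³ = 999.6 kg m⁻³, so water volume = 4.462×10^16 / 999.6 = 4.464×10^13 m³.
Δh = 4.464×10^13 / 3.62×10^14 = 0.123 m.

≈ 0.123 m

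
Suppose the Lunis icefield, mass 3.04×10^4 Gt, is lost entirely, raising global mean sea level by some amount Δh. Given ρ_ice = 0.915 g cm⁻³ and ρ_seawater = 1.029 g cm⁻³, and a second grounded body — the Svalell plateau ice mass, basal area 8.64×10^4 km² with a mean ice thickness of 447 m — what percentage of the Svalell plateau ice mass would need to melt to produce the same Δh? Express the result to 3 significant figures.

Equal sea-level rise means equal mass of meltwater, i.e. equal mass of ice lost.
Ice mass of Lunis: 3.040×10^16 kg; ice mass of Svalell: 3.534×10^16 kg.
Fraction required = 3.040×10^16 / 3.534×10^16 = 0.860 → 86.0 %.

≈ 86.0 %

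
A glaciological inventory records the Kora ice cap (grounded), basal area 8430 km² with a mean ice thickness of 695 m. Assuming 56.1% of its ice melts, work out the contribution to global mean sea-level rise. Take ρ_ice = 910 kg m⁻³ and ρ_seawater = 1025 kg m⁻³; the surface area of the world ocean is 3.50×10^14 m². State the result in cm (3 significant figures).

≈ 0.834 cm

Kora: ice volume = 8430 km² × 695 m = 5859 km³; 0.561 × 5859 × (910/1025) = 2918 km³ of water.
Spread over 3.50×10^14 m² of ocean, Δh = 2.918×10^12 / 3.50×10^14 = 8.34×10^-3 m = 0.834 cm.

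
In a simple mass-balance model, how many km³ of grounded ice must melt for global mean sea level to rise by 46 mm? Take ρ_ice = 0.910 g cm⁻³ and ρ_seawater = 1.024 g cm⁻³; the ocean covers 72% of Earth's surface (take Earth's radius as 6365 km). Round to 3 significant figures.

≈ 1.90×10^4 km³

Required water volume = Δh × A = 0.046 m × 3.67×10^14 m² = 1.686×10^13 m³ = 1.686×10^4 km³.
Ice volume = water volume × ρ_w/ρ_ice = 1.686×10^4 × 1024/910 = 1.90×10^4 km³.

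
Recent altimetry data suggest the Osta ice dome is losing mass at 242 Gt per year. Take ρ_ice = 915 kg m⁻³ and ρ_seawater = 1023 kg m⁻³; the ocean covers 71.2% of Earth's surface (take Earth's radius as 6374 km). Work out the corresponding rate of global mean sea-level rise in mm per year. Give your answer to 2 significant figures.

ρ_w = 1023 kg m⁻³. Annual water volume added = 242 Gt / ρ_w = 2.420×10^14 kg / 1023 kg m⁻³ = 2.366×10^11 m³.
Δh per year = 2.366×10^11 / 3.64×10^14 = 6.51×10^-4 m = 0.65 mm.

≈ 0.65 mm/yr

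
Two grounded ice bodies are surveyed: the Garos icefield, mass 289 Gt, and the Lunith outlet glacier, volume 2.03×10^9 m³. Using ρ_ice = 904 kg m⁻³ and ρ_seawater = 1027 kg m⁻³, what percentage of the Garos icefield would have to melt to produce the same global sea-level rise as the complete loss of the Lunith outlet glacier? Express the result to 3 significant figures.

≈ 0.635 %

Equal sea-level rise means equal mass of meltwater, i.e. equal mass of ice lost.
Ice mass of Lunith: 1.835×10^12 kg; ice mass of Garos: 2.890×10^14 kg.
Fraction required = 1.835×10^12 / 2.890×10^14 = 6.35×10^-3 → 0.635 %.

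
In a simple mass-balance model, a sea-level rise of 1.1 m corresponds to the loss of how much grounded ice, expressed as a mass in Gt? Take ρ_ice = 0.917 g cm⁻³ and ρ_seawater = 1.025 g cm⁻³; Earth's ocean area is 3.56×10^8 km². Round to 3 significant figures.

≈ 4.01×10^5 Gt

Required water volume = Δh × A = 1.1 m × 3.56×10^14 m² = 3.916×10^14 m³.
ρ_w = 1.025 g cm⁻³ = 1025 kg m⁻³, so the mass of water = 3.916×10^14 m³ × 1025 kg m⁻³ = 4.014×10^17 kg = 4.01×10^5 Gt (and the same mass of ice, by conservation).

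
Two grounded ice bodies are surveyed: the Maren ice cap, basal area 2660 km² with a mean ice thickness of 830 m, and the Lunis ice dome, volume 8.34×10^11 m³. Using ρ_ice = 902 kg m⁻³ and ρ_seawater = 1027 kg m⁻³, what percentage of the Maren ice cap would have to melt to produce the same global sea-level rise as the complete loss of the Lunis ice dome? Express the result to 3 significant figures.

≈ 37.8 %

Equal sea-level rise means equal mass of meltwater, i.e. equal mass of ice lost.
Ice mass of Lunis: 7.523×10^14 kg; ice mass of Maren: 1.991×10^15 kg.
Fraction required = 7.523×10^14 / 1.991×10^15 = 0.378 → 37.8 %.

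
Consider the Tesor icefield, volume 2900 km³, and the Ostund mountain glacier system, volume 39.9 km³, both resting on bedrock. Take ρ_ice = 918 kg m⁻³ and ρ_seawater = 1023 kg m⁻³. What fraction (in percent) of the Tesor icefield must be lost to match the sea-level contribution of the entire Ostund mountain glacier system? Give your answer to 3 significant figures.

Equal sea-level rise means equal mass of meltwater, i.e. equal mass of ice lost.
Ice mass of Ostund: 3.663×10^13 kg; ice mass of Tesor: 2.662×10^15 kg.
Fraction required = 3.663×10^13 / 2.662×10^15 = 0.0138 → 1.38 %.

≈ 1.38 %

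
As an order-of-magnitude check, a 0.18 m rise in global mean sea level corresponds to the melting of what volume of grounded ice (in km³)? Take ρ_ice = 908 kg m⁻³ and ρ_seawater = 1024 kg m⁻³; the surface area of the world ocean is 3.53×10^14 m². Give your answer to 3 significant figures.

Required water volume = Δh × A = 0.18 m × 3.53×10^14 m² = 6.354×10^13 m³ = 6.354×10^4 km³.
Ice volume = water volume × ρ_w/ρ_ice = 6.354×10^4 × 1024/908 = 7.17×10^4 km³.

≈ 7.17×10^4 km³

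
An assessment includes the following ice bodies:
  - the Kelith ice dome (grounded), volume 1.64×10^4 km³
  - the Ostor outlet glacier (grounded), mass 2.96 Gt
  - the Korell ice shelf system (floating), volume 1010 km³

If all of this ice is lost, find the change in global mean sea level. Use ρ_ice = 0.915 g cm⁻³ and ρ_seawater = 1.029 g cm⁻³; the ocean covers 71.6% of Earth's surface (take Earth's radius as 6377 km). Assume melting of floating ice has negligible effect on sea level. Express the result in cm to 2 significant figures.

Kelith: 1.64×10^4 km³ × (915/1029) = 1.458×10^4 km³ of water.
Ostor: 2.96 Gt = 2.960×10^12 kg; dividing by ρ_w = 1.029 g cm⁻³ = 1029 kg m⁻³ gives 2.877×10^9 m³ of water.
The Korell ice shelf system is floating and already displaces its own weight of water, so its melt adds essentially nothing to sea level.
Total added water ≈ 1.459×10^13 m³ over 3.66×10^14 m² → Δh = 0.0399 m = 4.0 cm.

≈ 4.0 cm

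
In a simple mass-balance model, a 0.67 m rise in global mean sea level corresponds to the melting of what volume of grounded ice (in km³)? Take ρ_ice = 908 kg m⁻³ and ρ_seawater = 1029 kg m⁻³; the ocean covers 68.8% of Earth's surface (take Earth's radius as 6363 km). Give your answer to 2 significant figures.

≈ 2.7×10^5 km³

Required water volume = Δh × A = 0.67 m × 3.50×10^14 m² = 2.345×10^14 m³ = 2.345×10^5 km³.
Ice volume = water volume × ρ_w/ρ_ice = 2.345×10^5 × 1029/908 = 2.7×10^5 km³.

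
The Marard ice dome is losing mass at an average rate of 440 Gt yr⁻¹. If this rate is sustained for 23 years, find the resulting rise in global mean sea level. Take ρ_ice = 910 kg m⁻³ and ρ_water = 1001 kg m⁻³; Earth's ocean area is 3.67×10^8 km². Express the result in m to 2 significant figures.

Total mass lost = 440 Gt/yr × 23 yr = 1.012×10^4 Gt = 1.012×10^16 kg.
ρ_w = 1001 kg m⁻³, so water volume = 1.012×10^16 / 1001 = 1.011×10^13 m³.
Δh = 1.011×10^13 / 3.67×10^14 = 0.0275 m.

≈ 0.028 m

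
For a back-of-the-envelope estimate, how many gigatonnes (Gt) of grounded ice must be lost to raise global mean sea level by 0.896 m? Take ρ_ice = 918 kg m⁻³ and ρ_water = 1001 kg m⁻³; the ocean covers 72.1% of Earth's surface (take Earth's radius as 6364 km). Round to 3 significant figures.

≈ 3.29×10^5 Gt

Required water volume = Δh × A = 0.896 m × 3.67×10^14 m² = 3.288×10^14 m³.
ρ_w = 1001 kg m⁻³, so the mass of water = 3.288×10^14 m³ × 1001 kg m⁻³ = 3.291×10^17 kg = 3.29×10^5 Gt (and the same mass of ice, by conservation).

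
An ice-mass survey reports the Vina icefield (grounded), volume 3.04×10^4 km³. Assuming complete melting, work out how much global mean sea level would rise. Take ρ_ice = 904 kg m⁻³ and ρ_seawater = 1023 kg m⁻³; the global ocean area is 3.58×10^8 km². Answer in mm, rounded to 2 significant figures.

Vina: 3.04×10^4 km³ × (904/1023) = 2.686×10^4 km³ of water.
Spread over 3.58×10^14 m² of ocean, Δh = 2.686×10^13 / 3.58×10^14 = 0.0750 m = 75 mm.

≈ 75 mm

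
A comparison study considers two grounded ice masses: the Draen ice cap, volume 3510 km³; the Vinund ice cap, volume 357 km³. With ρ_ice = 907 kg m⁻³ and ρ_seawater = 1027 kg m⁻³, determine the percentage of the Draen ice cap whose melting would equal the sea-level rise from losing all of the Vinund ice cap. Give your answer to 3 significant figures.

≈ 10.2 %

Equal sea-level rise means equal mass of meltwater, i.e. equal mass of ice lost.
Ice mass of Vinund: 3.238×10^14 kg; ice mass of Draen: 3.184×10^15 kg.
Fraction required = 3.238×10^14 / 3.184×10^15 = 0.102 → 10.2 %.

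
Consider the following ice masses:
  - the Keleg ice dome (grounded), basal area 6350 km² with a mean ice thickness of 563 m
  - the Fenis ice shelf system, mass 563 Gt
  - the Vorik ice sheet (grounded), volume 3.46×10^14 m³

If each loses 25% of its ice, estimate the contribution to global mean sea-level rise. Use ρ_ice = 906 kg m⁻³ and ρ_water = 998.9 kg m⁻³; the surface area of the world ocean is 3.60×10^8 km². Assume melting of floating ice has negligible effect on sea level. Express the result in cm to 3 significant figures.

Keleg: ice volume = 6350 km² × 563 m = 3575 km³; 0.25 × 3575 × (906/998.9) = 810.6 km³ of water.
The Fenis ice shelf system is floating and already displaces its own weight of water, so its melt adds essentially nothing to sea level.
Vorik: 0.25 × 3.46×10^14 m³ × (906/998.9) = 7.846×10^13 m³ of water.
Total added water ≈ 7.927×10^13 m³ over 3.60×10^14 m² → Δh = 0.220 m = 22.0 cm.

≈ 22.0 cm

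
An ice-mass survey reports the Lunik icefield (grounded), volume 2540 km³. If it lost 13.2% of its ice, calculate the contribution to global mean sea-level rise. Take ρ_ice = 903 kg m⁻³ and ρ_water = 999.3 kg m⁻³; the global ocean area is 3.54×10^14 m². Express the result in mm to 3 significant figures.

Lunik: 0.132 × 2540 km³ × (903/999.3) = 303.0 km³ of water.
Spread over 3.54×10^14 m² of ocean, Δh = 3.030×10^11 / 3.54×10^14 = 8.56×10^-4 m = 0.856 mm.

≈ 0.856 mm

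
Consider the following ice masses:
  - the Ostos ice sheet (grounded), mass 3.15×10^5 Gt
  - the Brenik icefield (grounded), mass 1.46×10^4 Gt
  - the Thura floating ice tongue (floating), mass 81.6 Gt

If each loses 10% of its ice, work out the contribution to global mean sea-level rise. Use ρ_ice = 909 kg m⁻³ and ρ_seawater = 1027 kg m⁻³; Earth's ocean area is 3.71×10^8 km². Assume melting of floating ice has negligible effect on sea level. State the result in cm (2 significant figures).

Ostos: 0.1 × 3.15×10^5 Gt = 3.150×10^16 kg; dividing by ρ_w = 1027 kg m⁻³ gives 3.067×10^13 m³ of water.
Brenik: 0.1 × 1.46×10^4 Gt = 1.460×10^15 kg; dividing by ρ_w = 1027 kg m⁻³ gives 1.422×10^12 m³ of water.
The Thura floating ice tongue is floating and already displaces its own weight of water, so its melt adds essentially nothing to sea level.
Total added water ≈ 3.209×10^13 m³ over 3.71×10^14 m² → Δh = 0.0865 m = 8.7 cm.

≈ 8.7 cm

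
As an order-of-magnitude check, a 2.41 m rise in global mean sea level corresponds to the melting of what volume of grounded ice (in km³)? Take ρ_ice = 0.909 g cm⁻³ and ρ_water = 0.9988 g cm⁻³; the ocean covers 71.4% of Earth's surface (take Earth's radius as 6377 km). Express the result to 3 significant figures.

Required water volume = Δh × A = 2.41 m × 3.65×10^14 m² = 8.793×10^14 m³ = 8.793×10^5 km³.
Ice volume = water volume × ρ_w/ρ_ice = 8.793×10^5 × 998.8/909 = 9.66×10^5 km³.

≈ 9.66×10^5 km³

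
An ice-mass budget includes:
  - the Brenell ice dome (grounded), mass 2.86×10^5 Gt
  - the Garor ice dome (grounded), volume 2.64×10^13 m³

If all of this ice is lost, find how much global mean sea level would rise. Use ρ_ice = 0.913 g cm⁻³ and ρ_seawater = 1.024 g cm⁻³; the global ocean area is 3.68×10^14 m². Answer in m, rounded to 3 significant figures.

Brenell: 2.86×10^5 Gt = 2.860×10^17 kg; dividing by ρ_w = 1.024 g cm⁻³ = 1024 kg m⁻³ gives 2.793×10^14 m³ of water.
Garor: 2.64×10^13 m³ × (913/1024) = 2.354×10^13 m³ of water.
Total added water ≈ 3.028×10^14 m³ over 3.68×10^14 m² → Δh = 0.823 m.

≈ 0.823 m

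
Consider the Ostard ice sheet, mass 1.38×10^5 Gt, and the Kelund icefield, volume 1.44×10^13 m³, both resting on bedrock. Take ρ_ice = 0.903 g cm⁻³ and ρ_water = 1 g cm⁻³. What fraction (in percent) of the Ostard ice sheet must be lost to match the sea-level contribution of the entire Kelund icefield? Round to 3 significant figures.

≈ 9.42 %

Equal sea-level rise means equal mass of meltwater, i.e. equal mass of ice lost.
Ice mass of Kelund: 1.300×10^16 kg; ice mass of Ostard: 1.380×10^17 kg.
Fraction required = 1.300×10^16 / 1.380×10^17 = 0.0942 → 9.42 %.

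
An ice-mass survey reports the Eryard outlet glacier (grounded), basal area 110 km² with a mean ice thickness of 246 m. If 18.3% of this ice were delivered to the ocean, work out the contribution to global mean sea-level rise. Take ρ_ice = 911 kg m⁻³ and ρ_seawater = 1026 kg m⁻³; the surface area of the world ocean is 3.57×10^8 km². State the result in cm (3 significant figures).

Eryard: ice volume = 110 km² × 246 m = 27.06 km³; 0.183 × 27.06 × (911/1026) = 4.397 km³ of water.
Spread over 3.57×10^14 m² of ocean, Δh = 4.397×10^9 / 3.57×10^14 = 1.23×10^-5 m = 1.23×10^-3 cm.

≈ 1.23×10^-3 cm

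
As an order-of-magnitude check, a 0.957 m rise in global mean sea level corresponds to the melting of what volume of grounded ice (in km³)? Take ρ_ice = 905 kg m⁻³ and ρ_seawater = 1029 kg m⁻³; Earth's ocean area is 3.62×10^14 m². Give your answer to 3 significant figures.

Required water volume = Δh × A = 0.957 m × 3.62×10^14 m² = 3.464×10^14 m³ = 3.464×10^5 km³.
Ice volume = water volume × ρ_w/ρ_ice = 3.464×10^5 × 1029/905 = 3.94×10^5 km³.

≈ 3.94×10^5 km³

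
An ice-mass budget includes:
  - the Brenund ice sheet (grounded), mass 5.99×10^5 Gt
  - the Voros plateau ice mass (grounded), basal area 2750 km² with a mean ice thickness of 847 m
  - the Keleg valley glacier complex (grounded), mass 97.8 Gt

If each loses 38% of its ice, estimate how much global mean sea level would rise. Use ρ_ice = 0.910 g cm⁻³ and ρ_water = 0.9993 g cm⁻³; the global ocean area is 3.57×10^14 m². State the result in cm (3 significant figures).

≈ 64.0 cm

Brenund: 0.38 × 5.99×10^5 Gt = 2.276×10^17 kg; dividing by ρ_w = 0.9993 g cm⁻³ = 999.3 kg m⁻³ gives 2.278×10^14 m³ of water.
Voros: ice volume = 2750 km² × 847 m = 2329 km³; 0.38 × 2329 × (910/999.3) = 806.0 km³ of water.
Keleg: 0.38 × 97.8 Gt = 3.716×10^13 kg; dividing by ρ_w = 999.3 kg m⁻³ gives 3.719×10^10 m³ of water.
Total added water ≈ 2.286×10^14 m³ over 3.57×10^14 m² → Δh = 0.640 m = 64.0 cm.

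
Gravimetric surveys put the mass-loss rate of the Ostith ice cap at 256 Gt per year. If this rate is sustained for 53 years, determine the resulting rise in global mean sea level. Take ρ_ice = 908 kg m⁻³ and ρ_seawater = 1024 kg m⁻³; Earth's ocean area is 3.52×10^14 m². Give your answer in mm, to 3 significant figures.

≈ 37.6 mm

Total mass lost = 256 Gt/yr × 53 yr = 1.357×10^4 Gt = 1.357×10^16 kg.
ρ_w = 1024 kg m⁻³, so water volume = 1.357×10^16 / 1024 = 1.325×10^13 m³.
Δh = 1.325×10^13 / 3.52×10^14 = 0.0376 m = 37.6 mm.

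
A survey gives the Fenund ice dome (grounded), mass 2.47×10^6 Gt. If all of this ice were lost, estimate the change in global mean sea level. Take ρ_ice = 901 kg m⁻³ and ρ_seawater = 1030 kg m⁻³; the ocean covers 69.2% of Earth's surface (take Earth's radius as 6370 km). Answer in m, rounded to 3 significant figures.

≈ 6.80 m

Fenund: 2.47×10^6 Gt = 2.470×10^18 kg; dividing by ρ_w = 1030 kg m⁻³ gives 2.398×10^15 m³ of water.
Spread over 3.53×10^14 m² of ocean, Δh = 2.398×10^15 / 3.53×10^14 = 6.80 m.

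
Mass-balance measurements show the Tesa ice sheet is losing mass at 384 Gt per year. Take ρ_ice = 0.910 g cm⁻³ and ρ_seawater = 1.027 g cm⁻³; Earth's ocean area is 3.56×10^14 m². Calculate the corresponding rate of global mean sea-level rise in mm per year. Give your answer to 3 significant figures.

ρ_w = 1.027 g cm⁻³ = 1027 kg m⁻³. Annual water volume added = 384 Gt / ρ_w = 3.840×10^14 kg / 1027 kg m⁻³ = 3.739×10^11 m³.
Δh per year = 3.739×10^11 / 3.56×10^14 = 1.05×10^-3 m = 1.05 mm.

≈ 1.05 mm/yr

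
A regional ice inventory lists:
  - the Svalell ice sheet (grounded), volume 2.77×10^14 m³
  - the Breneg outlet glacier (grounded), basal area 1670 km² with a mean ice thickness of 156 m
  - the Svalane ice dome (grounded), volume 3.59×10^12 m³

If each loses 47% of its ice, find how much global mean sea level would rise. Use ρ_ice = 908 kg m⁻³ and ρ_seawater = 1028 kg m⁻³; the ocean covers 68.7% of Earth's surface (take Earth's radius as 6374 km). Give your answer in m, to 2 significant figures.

≈ 0.33 m

Svalell: 0.47 × 2.77×10^14 m³ × (908/1028) = 1.150×10^14 m³ of water.
Breneg: ice volume = 1670 km² × 156 m = 260.5 km³; 0.47 × 260.5 × (908/1028) = 108.2 km³ of water.
Svalane: 0.47 × 3.59×10^12 m³ × (908/1028) = 1.490×10^12 m³ of water.
Total added water ≈ 1.166×10^14 m³ over 3.51×10^14 m² → Δh = 0.332 m.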